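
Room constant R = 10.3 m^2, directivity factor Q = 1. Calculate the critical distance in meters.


Given values:
  R = 10.3 m^2, Q = 1
Formula: d_c = 0.141 * sqrt(Q * R)
Compute Q * R = 1 * 10.3 = 10.3
Compute sqrt(10.3) = 3.2094
d_c = 0.141 * 3.2094 = 0.453

0.453 m


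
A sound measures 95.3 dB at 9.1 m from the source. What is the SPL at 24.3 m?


Given values:
  SPL1 = 95.3 dB, r1 = 9.1 m, r2 = 24.3 m
Formula: SPL2 = SPL1 - 20 * log10(r2 / r1)
Compute ratio: r2 / r1 = 24.3 / 9.1 = 2.6703
Compute log10: log10(2.6703) = 0.42656
Compute drop: 20 * 0.42656 = 8.5312
SPL2 = 95.3 - 8.5312 = 86.77

86.77 dB


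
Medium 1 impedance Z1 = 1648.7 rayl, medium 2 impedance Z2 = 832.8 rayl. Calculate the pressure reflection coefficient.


Given values:
  Z1 = 1648.7 rayl, Z2 = 832.8 rayl
Formula: R = (Z2 - Z1) / (Z2 + Z1)
Numerator: Z2 - Z1 = 832.8 - 1648.7 = -815.9
Denominator: Z2 + Z1 = 832.8 + 1648.7 = 2481.5
R = -815.9 / 2481.5 = -0.3288

-0.3288


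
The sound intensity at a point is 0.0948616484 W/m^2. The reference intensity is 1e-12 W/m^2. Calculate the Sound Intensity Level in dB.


Given values:
  I = 0.0948616484 W/m^2
  I_ref = 1e-12 W/m^2
Formula: SIL = 10 * log10(I / I_ref)
Compute ratio: I / I_ref = 94861648400
Compute log10: log10(94861648400) = 10.977091
Multiply: SIL = 10 * 10.977091 = 109.77

109.77 dB


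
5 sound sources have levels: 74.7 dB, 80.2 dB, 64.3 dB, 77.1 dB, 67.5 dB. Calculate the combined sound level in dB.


Formula: L_total = 10 * log10( sum(10^(Li/10)) )
  Source 1: 10^(74.7/10) = 29512092.2667
  Source 2: 10^(80.2/10) = 104712854.8051
  Source 3: 10^(64.3/10) = 2691534.8039
  Source 4: 10^(77.1/10) = 51286138.3991
  Source 5: 10^(67.5/10) = 5623413.2519
Sum of linear values = 193826033.5267
L_total = 10 * log10(193826033.5267) = 82.87

82.87 dB


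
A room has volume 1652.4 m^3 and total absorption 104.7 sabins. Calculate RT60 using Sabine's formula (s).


Given values:
  V = 1652.4 m^3
  A = 104.7 sabins
Formula: RT60 = 0.161 * V / A
Numerator: 0.161 * 1652.4 = 266.0364
RT60 = 266.0364 / 104.7 = 2.541

2.541 s


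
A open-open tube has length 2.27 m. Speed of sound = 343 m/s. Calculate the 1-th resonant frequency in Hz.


Given values:
  Tube type: open-open, L = 2.27 m, c = 343 m/s, n = 1
Formula: f_n = n * c / (2 * L)
Compute 2 * L = 2 * 2.27 = 4.54
f = 1 * 343 / 4.54
f = 75.55

75.55 Hz


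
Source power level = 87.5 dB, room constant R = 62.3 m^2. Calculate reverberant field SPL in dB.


Given values:
  Lw = 87.5 dB, R = 62.3 m^2
Formula: SPL = Lw + 10 * log10(4 / R)
Compute 4 / R = 4 / 62.3 = 0.064205
Compute 10 * log10(0.064205) = -11.9243
SPL = 87.5 + (-11.9243) = 75.58

75.58 dB


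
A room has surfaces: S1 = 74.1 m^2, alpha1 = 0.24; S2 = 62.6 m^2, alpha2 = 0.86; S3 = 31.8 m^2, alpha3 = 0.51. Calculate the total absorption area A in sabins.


Given surfaces:
  Surface 1: 74.1 * 0.24 = 17.784
  Surface 2: 62.6 * 0.86 = 53.836
  Surface 3: 31.8 * 0.51 = 16.218
Formula: A = sum(Si * alpha_i)
A = 17.784 + 53.836 + 16.218
A = 87.84

87.84 sabins


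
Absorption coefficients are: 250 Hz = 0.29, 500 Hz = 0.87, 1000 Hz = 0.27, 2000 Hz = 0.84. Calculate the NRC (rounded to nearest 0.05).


Given values:
  a_250 = 0.29, a_500 = 0.87
  a_1000 = 0.27, a_2000 = 0.84
Formula: NRC = (a250 + a500 + a1000 + a2000) / 4
Sum = 0.29 + 0.87 + 0.27 + 0.84 = 2.27
NRC = 2.27 / 4 = 0.5675
Rounded to nearest 0.05: 0.55

0.55


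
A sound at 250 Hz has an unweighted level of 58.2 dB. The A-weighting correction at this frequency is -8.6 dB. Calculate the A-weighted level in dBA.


Given values:
  SPL = 58.2 dB
  A-weighting at 250 Hz = -8.6 dB
Formula: L_A = SPL + A_weight
L_A = 58.2 + (-8.6)
L_A = 49.6

49.6 dBA


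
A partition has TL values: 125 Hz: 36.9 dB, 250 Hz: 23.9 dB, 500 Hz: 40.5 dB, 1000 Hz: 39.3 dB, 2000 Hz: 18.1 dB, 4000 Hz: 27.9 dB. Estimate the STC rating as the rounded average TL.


Given TL values at each frequency:
  125 Hz: 36.9 dB
  250 Hz: 23.9 dB
  500 Hz: 40.5 dB
  1000 Hz: 39.3 dB
  2000 Hz: 18.1 dB
  4000 Hz: 27.9 dB
Formula: STC ~ round(average of TL values)
Sum = 36.9 + 23.9 + 40.5 + 39.3 + 18.1 + 27.9 = 186.6
Average = 186.6 / 6 = 31.1
Rounded: 31

31


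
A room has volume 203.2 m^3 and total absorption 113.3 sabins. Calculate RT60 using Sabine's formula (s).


Given values:
  V = 203.2 m^3
  A = 113.3 sabins
Formula: RT60 = 0.161 * V / A
Numerator: 0.161 * 203.2 = 32.7152
RT60 = 32.7152 / 113.3 = 0.289

0.289 s


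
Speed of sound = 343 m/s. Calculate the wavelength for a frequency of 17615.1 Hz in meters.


Given values:
  c = 343 m/s, f = 17615.1 Hz
Formula: lambda = c / f
lambda = 343 / 17615.1
lambda = 0.0195

0.0195 m


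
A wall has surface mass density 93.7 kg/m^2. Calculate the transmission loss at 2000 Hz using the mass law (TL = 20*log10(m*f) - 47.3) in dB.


Given values:
  m = 93.7 kg/m^2, f = 2000 Hz
Formula: TL = 20 * log10(m * f) - 47.3
Compute m * f = 93.7 * 2000 = 187400.0
Compute log10(187400.0) = 5.27277
Compute 20 * 5.27277 = 105.4554
TL = 105.4554 - 47.3 = 58.16

58.16 dB


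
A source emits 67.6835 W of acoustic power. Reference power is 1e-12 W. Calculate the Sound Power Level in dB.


Given values:
  W = 67.6835 W
  W_ref = 1e-12 W
Formula: SWL = 10 * log10(W / W_ref)
Compute ratio: W / W_ref = 67683500000000
Compute log10: log10(67683500000000) = 13.830483
Multiply: SWL = 10 * 13.830483 = 138.3

138.3 dB


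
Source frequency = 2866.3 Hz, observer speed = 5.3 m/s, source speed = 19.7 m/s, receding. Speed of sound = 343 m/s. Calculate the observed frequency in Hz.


Given values:
  f_s = 2866.3 Hz, v_o = 5.3 m/s, v_s = 19.7 m/s
  Direction: receding
Formula: f_o = f_s * (c - v_o) / (c + v_s)
Numerator: c - v_o = 343 - 5.3 = 337.7
Denominator: c + v_s = 343 + 19.7 = 362.7
f_o = 2866.3 * 337.7 / 362.7 = 2668.73

2668.73 Hz


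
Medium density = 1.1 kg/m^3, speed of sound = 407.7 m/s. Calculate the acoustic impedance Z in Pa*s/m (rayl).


Given values:
  rho = 1.1 kg/m^3
  c = 407.7 m/s
Formula: Z = rho * c
Z = 1.1 * 407.7
Z = 448.47

448.47 rayl


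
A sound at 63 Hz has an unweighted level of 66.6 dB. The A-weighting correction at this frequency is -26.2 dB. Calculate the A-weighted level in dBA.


Given values:
  SPL = 66.6 dB
  A-weighting at 63 Hz = -26.2 dB
Formula: L_A = SPL + A_weight
L_A = 66.6 + (-26.2)
L_A = 40.4

40.4 dBA


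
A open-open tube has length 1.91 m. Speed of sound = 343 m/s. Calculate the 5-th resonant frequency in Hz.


Given values:
  Tube type: open-open, L = 1.91 m, c = 343 m/s, n = 5
Formula: f_n = n * c / (2 * L)
Compute 2 * L = 2 * 1.91 = 3.82
f = 5 * 343 / 3.82
f = 448.95

448.95 Hz


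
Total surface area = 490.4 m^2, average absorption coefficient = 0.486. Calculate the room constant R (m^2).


Given values:
  S = 490.4 m^2, alpha = 0.486
Formula: R = S * alpha / (1 - alpha)
Numerator: 490.4 * 0.486 = 238.3344
Denominator: 1 - 0.486 = 0.514
R = 238.3344 / 0.514 = 463.69

463.69 m^2


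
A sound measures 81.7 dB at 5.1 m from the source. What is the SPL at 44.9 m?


Given values:
  SPL1 = 81.7 dB, r1 = 5.1 m, r2 = 44.9 m
Formula: SPL2 = SPL1 - 20 * log10(r2 / r1)
Compute ratio: r2 / r1 = 44.9 / 5.1 = 8.8039
Compute log10: log10(8.8039) = 0.944675
Compute drop: 20 * 0.944675 = 18.8935
SPL2 = 81.7 - 18.8935 = 62.81

62.81 dB


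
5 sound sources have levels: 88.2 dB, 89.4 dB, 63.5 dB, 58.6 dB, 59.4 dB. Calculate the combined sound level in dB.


Formula: L_total = 10 * log10( sum(10^(Li/10)) )
  Source 1: 10^(88.2/10) = 660693448.0076
  Source 2: 10^(89.4/10) = 870963589.9561
  Source 3: 10^(63.5/10) = 2238721.1386
  Source 4: 10^(58.6/10) = 724435.9601
  Source 5: 10^(59.4/10) = 870963.59
Sum of linear values = 1535491158.6524
L_total = 10 * log10(1535491158.6524) = 91.86

91.86 dB


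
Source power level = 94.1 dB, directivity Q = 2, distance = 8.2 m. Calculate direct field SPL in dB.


Given values:
  Lw = 94.1 dB, Q = 2, r = 8.2 m
Formula: SPL = Lw + 10 * log10(Q / (4 * pi * r^2))
Compute 4 * pi * r^2 = 4 * pi * 8.2^2 = 844.9628
Compute Q / denom = 2 / 844.9628 = 0.00236697
Compute 10 * log10(0.00236697) = -26.2581
SPL = 94.1 + (-26.2581) = 67.84

67.84 dB


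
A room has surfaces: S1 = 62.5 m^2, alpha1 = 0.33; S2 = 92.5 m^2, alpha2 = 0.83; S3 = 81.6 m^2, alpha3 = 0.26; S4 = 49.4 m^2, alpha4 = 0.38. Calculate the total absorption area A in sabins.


Given surfaces:
  Surface 1: 62.5 * 0.33 = 20.625
  Surface 2: 92.5 * 0.83 = 76.775
  Surface 3: 81.6 * 0.26 = 21.216
  Surface 4: 49.4 * 0.38 = 18.772
Formula: A = sum(Si * alpha_i)
A = 20.625 + 76.775 + 21.216 + 18.772
A = 137.39

137.39 sabins


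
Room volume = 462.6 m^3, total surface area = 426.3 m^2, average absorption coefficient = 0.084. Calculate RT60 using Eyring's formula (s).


Given values:
  V = 462.6 m^3, S = 426.3 m^2, alpha = 0.084
Formula: RT60 = 0.161 * V / (-S * ln(1 - alpha))
Compute ln(1 - 0.084) = ln(0.916) = -0.087739
Denominator: -426.3 * -0.087739 = 37.4031
Numerator: 0.161 * 462.6 = 74.4786
RT60 = 74.4786 / 37.4031 = 1.991

1.991 s


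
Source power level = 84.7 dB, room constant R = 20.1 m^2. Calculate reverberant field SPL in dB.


Given values:
  Lw = 84.7 dB, R = 20.1 m^2
Formula: SPL = Lw + 10 * log10(4 / R)
Compute 4 / R = 4 / 20.1 = 0.199005
Compute 10 * log10(0.199005) = -7.0114
SPL = 84.7 + (-7.0114) = 77.69

77.69 dB


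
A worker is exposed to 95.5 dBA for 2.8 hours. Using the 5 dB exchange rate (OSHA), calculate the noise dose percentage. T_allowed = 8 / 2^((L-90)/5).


Given values:
  L = 95.5 dBA, T = 2.8 hours
Formula: T_allowed = 8 / 2^((L - 90) / 5)
Compute exponent: (95.5 - 90) / 5 = 1.1
Compute 2^(1.1) = 2.143547
T_allowed = 8 / 2.143547 = 3.732132 hours
Dose = (T / T_allowed) * 100
Dose = (2.8 / 3.732132) * 100 = 75.02

75.02 %


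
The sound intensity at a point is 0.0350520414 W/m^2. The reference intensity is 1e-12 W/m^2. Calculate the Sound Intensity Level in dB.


Given values:
  I = 0.0350520414 W/m^2
  I_ref = 1e-12 W/m^2
Formula: SIL = 10 * log10(I / I_ref)
Compute ratio: I / I_ref = 35052041400
Compute log10: log10(35052041400) = 10.544713
Multiply: SIL = 10 * 10.544713 = 105.45

105.45 dB


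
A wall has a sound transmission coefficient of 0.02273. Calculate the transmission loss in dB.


Given values:
  tau = 0.02273
Formula: TL = 10 * log10(1 / tau)
Compute 1 / tau = 1 / 0.02273 = 43.9947
Compute log10(43.9947) = 1.6434
TL = 10 * 1.6434 = 16.43

16.43 dB


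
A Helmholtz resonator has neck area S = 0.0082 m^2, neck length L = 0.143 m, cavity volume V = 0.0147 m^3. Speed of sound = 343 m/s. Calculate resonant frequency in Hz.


Given values:
  S = 0.0082 m^2, L = 0.143 m, V = 0.0147 m^3, c = 343 m/s
Formula: f = (c / (2*pi)) * sqrt(S / (V * L))
Compute V * L = 0.0147 * 0.143 = 0.0021021
Compute S / (V * L) = 0.0082 / 0.0021021 = 3.9009
Compute sqrt(3.9009) = 1.97507
Compute c / (2*pi) = 343 / 6.283185 = 54.590148
f = 54.590148 * 1.97507 = 107.82

107.82 Hz


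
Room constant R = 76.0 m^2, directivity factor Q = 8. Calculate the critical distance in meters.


Given values:
  R = 76.0 m^2, Q = 8
Formula: d_c = 0.141 * sqrt(Q * R)
Compute Q * R = 8 * 76.0 = 608.0
Compute sqrt(608.0) = 24.6577
d_c = 0.141 * 24.6577 = 3.477

3.477 m


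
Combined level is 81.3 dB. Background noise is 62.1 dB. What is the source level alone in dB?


Given values:
  L_total = 81.3 dB, L_bg = 62.1 dB
Formula: L_source = 10 * log10(10^(L_total/10) - 10^(L_bg/10))
Convert to linear:
  10^(81.3/10) = 134896288.2592
  10^(62.1/10) = 1621810.0974
Difference: 134896288.2592 - 1621810.0974 = 133274478.1618
L_source = 10 * log10(133274478.1618) = 81.25

81.25 dB


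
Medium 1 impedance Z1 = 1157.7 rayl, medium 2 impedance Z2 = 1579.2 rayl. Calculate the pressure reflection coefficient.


Given values:
  Z1 = 1157.7 rayl, Z2 = 1579.2 rayl
Formula: R = (Z2 - Z1) / (Z2 + Z1)
Numerator: Z2 - Z1 = 1579.2 - 1157.7 = 421.5
Denominator: Z2 + Z1 = 1579.2 + 1157.7 = 2736.9
R = 421.5 / 2736.9 = 0.154

0.154


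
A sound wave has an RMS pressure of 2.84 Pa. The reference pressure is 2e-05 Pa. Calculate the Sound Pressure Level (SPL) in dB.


Given values:
  p = 2.84 Pa
  p_ref = 2e-05 Pa
Formula: SPL = 20 * log10(p / p_ref)
Compute ratio: p / p_ref = 2.84 / 2e-05 = 142000
Compute log10: log10(142000) = 5.152288
Multiply: SPL = 20 * 5.152288 = 103.05

103.05 dB


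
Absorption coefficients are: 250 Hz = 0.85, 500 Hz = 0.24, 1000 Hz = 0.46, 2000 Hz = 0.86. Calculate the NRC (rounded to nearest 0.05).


Given values:
  a_250 = 0.85, a_500 = 0.24
  a_1000 = 0.46, a_2000 = 0.86
Formula: NRC = (a250 + a500 + a1000 + a2000) / 4
Sum = 0.85 + 0.24 + 0.46 + 0.86 = 2.41
NRC = 2.41 / 4 = 0.6025
Rounded to nearest 0.05: 0.6

0.6


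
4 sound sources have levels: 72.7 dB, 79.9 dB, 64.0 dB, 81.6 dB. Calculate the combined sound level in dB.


Formula: L_total = 10 * log10( sum(10^(Li/10)) )
  Source 1: 10^(72.7/10) = 18620871.3666
  Source 2: 10^(79.9/10) = 97723722.0956
  Source 3: 10^(64.0/10) = 2511886.4315
  Source 4: 10^(81.6/10) = 144543977.0746
Sum of linear values = 263400456.9683
L_total = 10 * log10(263400456.9683) = 84.21

84.21 dB


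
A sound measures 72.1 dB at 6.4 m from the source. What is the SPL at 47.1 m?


Given values:
  SPL1 = 72.1 dB, r1 = 6.4 m, r2 = 47.1 m
Formula: SPL2 = SPL1 - 20 * log10(r2 / r1)
Compute ratio: r2 / r1 = 47.1 / 6.4 = 7.3594
Compute log10: log10(7.3594) = 0.866842
Compute drop: 20 * 0.866842 = 17.3368
SPL2 = 72.1 - 17.3368 = 54.76

54.76 dB


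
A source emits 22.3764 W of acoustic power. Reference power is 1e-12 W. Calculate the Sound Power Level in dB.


Given values:
  W = 22.3764 W
  W_ref = 1e-12 W
Formula: SWL = 10 * log10(W / W_ref)
Compute ratio: W / W_ref = 22376400000000
Compute log10: log10(22376400000000) = 13.34979
Multiply: SWL = 10 * 13.34979 = 133.5

133.5 dB


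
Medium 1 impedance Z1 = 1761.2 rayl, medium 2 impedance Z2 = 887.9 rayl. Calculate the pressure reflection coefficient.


Given values:
  Z1 = 1761.2 rayl, Z2 = 887.9 rayl
Formula: R = (Z2 - Z1) / (Z2 + Z1)
Numerator: Z2 - Z1 = 887.9 - 1761.2 = -873.3
Denominator: Z2 + Z1 = 887.9 + 1761.2 = 2649.1
R = -873.3 / 2649.1 = -0.3297

-0.3297


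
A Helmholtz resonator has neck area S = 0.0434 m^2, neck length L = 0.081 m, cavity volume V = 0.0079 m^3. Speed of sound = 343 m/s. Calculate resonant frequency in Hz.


Given values:
  S = 0.0434 m^2, L = 0.081 m, V = 0.0079 m^3, c = 343 m/s
Formula: f = (c / (2*pi)) * sqrt(S / (V * L))
Compute V * L = 0.0079 * 0.081 = 0.0006399
Compute S / (V * L) = 0.0434 / 0.0006399 = 67.8231
Compute sqrt(67.8231) = 8.235478
Compute c / (2*pi) = 343 / 6.283185 = 54.590148
f = 54.590148 * 8.235478 = 449.58

449.58 Hz


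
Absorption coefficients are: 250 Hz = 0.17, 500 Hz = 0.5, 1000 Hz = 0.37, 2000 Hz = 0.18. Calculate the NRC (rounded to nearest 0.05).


Given values:
  a_250 = 0.17, a_500 = 0.5
  a_1000 = 0.37, a_2000 = 0.18
Formula: NRC = (a250 + a500 + a1000 + a2000) / 4
Sum = 0.17 + 0.5 + 0.37 + 0.18 = 1.22
NRC = 1.22 / 4 = 0.305
Rounded to nearest 0.05: 0.3

0.3


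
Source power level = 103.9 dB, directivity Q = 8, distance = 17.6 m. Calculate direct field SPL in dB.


Given values:
  Lw = 103.9 dB, Q = 8, r = 17.6 m
Formula: SPL = Lw + 10 * log10(Q / (4 * pi * r^2))
Compute 4 * pi * r^2 = 4 * pi * 17.6^2 = 3892.559
Compute Q / denom = 8 / 3892.559 = 0.0020552
Compute 10 * log10(0.0020552) = -26.8715
SPL = 103.9 + (-26.8715) = 77.03

77.03 dB


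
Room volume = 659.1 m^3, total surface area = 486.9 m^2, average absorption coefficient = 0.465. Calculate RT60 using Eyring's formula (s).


Given values:
  V = 659.1 m^3, S = 486.9 m^2, alpha = 0.465
Formula: RT60 = 0.161 * V / (-S * ln(1 - alpha))
Compute ln(1 - 0.465) = ln(0.535) = -0.625489
Denominator: -486.9 * -0.625489 = 304.5506
Numerator: 0.161 * 659.1 = 106.1151
RT60 = 106.1151 / 304.5506 = 0.348

0.348 s


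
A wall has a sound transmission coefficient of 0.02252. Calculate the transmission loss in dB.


Given values:
  tau = 0.02252
Formula: TL = 10 * log10(1 / tau)
Compute 1 / tau = 1 / 0.02252 = 44.405
Compute log10(44.405) = 1.647432
TL = 10 * 1.647432 = 16.47

16.47 dB


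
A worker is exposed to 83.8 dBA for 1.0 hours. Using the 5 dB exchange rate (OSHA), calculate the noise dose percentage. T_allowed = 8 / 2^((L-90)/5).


Given values:
  L = 83.8 dBA, T = 1.0 hours
Formula: T_allowed = 8 / 2^((L - 90) / 5)
Compute exponent: (83.8 - 90) / 5 = -1.24
Compute 2^(-1.24) = 0.423373
T_allowed = 8 / 0.423373 = 18.895867 hours
Dose = (T / T_allowed) * 100
Dose = (1.0 / 18.895867) * 100 = 5.29

5.29 %


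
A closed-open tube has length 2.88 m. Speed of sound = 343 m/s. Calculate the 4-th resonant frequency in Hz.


Given values:
  Tube type: closed-open, L = 2.88 m, c = 343 m/s, n = 4
Formula: f_n = (2n - 1) * c / (4 * L)
Compute 2n - 1 = 2*4 - 1 = 7
Compute 4 * L = 4 * 2.88 = 11.52
f = 7 * 343 / 11.52
f = 208.42

208.42 Hz


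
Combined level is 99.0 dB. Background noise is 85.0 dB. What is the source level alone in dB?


Given values:
  L_total = 99.0 dB, L_bg = 85.0 dB
Formula: L_source = 10 * log10(10^(L_total/10) - 10^(L_bg/10))
Convert to linear:
  10^(99.0/10) = 7943282347.2428
  10^(85.0/10) = 316227766.0168
Difference: 7943282347.2428 - 316227766.0168 = 7627054581.226
L_source = 10 * log10(7627054581.226) = 98.82

98.82 dB


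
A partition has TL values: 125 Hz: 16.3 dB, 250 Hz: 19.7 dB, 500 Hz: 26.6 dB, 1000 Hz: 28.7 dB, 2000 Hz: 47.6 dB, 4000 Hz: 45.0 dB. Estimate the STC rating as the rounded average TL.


Given TL values at each frequency:
  125 Hz: 16.3 dB
  250 Hz: 19.7 dB
  500 Hz: 26.6 dB
  1000 Hz: 28.7 dB
  2000 Hz: 47.6 dB
  4000 Hz: 45.0 dB
Formula: STC ~ round(average of TL values)
Sum = 16.3 + 19.7 + 26.6 + 28.7 + 47.6 + 45.0 = 183.9
Average = 183.9 / 6 = 30.65
Rounded: 31

31


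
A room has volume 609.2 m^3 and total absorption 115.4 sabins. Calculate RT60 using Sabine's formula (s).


Given values:
  V = 609.2 m^3
  A = 115.4 sabins
Formula: RT60 = 0.161 * V / A
Numerator: 0.161 * 609.2 = 98.0812
RT60 = 98.0812 / 115.4 = 0.85

0.85 s


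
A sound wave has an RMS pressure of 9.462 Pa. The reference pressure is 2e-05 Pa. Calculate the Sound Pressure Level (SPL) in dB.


Given values:
  p = 9.462 Pa
  p_ref = 2e-05 Pa
Formula: SPL = 20 * log10(p / p_ref)
Compute ratio: p / p_ref = 9.462 / 2e-05 = 473100
Compute log10: log10(473100) = 5.674953
Multiply: SPL = 20 * 5.674953 = 113.5

113.5 dB


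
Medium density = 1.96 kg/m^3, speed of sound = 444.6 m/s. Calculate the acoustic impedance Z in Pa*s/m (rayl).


Given values:
  rho = 1.96 kg/m^3
  c = 444.6 m/s
Formula: Z = rho * c
Z = 1.96 * 444.6
Z = 871.42

871.42 rayl


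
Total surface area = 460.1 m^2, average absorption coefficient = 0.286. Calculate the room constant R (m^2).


Given values:
  S = 460.1 m^2, alpha = 0.286
Formula: R = S * alpha / (1 - alpha)
Numerator: 460.1 * 0.286 = 131.5886
Denominator: 1 - 0.286 = 0.714
R = 131.5886 / 0.714 = 184.3

184.3 m^2


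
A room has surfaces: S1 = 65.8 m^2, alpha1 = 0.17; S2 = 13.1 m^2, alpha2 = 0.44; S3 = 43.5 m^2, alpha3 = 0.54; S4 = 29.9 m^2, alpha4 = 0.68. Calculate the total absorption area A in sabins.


Given surfaces:
  Surface 1: 65.8 * 0.17 = 11.186
  Surface 2: 13.1 * 0.44 = 5.764
  Surface 3: 43.5 * 0.54 = 23.49
  Surface 4: 29.9 * 0.68 = 20.332
Formula: A = sum(Si * alpha_i)
A = 11.186 + 5.764 + 23.49 + 20.332
A = 60.77

60.77 sabins


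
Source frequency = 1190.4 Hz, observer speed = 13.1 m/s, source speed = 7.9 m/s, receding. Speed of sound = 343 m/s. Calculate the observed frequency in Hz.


Given values:
  f_s = 1190.4 Hz, v_o = 13.1 m/s, v_s = 7.9 m/s
  Direction: receding
Formula: f_o = f_s * (c - v_o) / (c + v_s)
Numerator: c - v_o = 343 - 13.1 = 329.9
Denominator: c + v_s = 343 + 7.9 = 350.9
f_o = 1190.4 * 329.9 / 350.9 = 1119.16

1119.16 Hz


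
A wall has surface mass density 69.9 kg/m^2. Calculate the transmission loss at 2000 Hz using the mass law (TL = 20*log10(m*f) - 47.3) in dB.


Given values:
  m = 69.9 kg/m^2, f = 2000 Hz
Formula: TL = 20 * log10(m * f) - 47.3
Compute m * f = 69.9 * 2000 = 139800.0
Compute log10(139800.0) = 5.145507
Compute 20 * 5.145507 = 102.9101
TL = 102.9101 - 47.3 = 55.61

55.61 dB


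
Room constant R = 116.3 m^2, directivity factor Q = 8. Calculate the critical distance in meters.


Given values:
  R = 116.3 m^2, Q = 8
Formula: d_c = 0.141 * sqrt(Q * R)
Compute Q * R = 8 * 116.3 = 930.4
Compute sqrt(930.4) = 30.5025
d_c = 0.141 * 30.5025 = 4.301

4.301 m


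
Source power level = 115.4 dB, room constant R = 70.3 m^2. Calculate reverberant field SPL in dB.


Given values:
  Lw = 115.4 dB, R = 70.3 m^2
Formula: SPL = Lw + 10 * log10(4 / R)
Compute 4 / R = 4 / 70.3 = 0.056899
Compute 10 * log10(0.056899) = -12.449
SPL = 115.4 + (-12.449) = 102.95

102.95 dB


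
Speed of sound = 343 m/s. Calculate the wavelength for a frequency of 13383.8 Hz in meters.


Given values:
  c = 343 m/s, f = 13383.8 Hz
Formula: lambda = c / f
lambda = 343 / 13383.8
lambda = 0.0256

0.0256 m


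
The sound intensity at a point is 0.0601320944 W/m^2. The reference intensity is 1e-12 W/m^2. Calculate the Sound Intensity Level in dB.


Given values:
  I = 0.0601320944 W/m^2
  I_ref = 1e-12 W/m^2
Formula: SIL = 10 * log10(I / I_ref)
Compute ratio: I / I_ref = 60132094400
Compute log10: log10(60132094400) = 10.779106
Multiply: SIL = 10 * 10.779106 = 107.79

107.79 dB


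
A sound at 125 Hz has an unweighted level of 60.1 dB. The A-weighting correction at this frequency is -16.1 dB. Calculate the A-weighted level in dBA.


Given values:
  SPL = 60.1 dB
  A-weighting at 125 Hz = -16.1 dB
Formula: L_A = SPL + A_weight
L_A = 60.1 + (-16.1)
L_A = 44.0

44.0 dBA


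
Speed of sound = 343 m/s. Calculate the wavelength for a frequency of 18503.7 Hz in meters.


Given values:
  c = 343 m/s, f = 18503.7 Hz
Formula: lambda = c / f
lambda = 343 / 18503.7
lambda = 0.0185

0.0185 m


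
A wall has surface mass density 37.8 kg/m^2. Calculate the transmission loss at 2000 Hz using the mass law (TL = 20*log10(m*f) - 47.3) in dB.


Given values:
  m = 37.8 kg/m^2, f = 2000 Hz
Formula: TL = 20 * log10(m * f) - 47.3
Compute m * f = 37.8 * 2000 = 75600.0
Compute log10(75600.0) = 4.878522
Compute 20 * 4.878522 = 97.5704
TL = 97.5704 - 47.3 = 50.27

50.27 dB


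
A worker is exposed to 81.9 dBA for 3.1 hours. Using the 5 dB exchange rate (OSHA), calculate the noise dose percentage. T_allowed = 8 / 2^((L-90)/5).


Given values:
  L = 81.9 dBA, T = 3.1 hours
Formula: T_allowed = 8 / 2^((L - 90) / 5)
Compute exponent: (81.9 - 90) / 5 = -1.62
Compute 2^(-1.62) = 0.325335
T_allowed = 8 / 0.325335 = 24.590038 hours
Dose = (T / T_allowed) * 100
Dose = (3.1 / 24.590038) * 100 = 12.61

12.61 %


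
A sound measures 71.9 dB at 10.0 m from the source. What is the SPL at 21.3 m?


Given values:
  SPL1 = 71.9 dB, r1 = 10.0 m, r2 = 21.3 m
Formula: SPL2 = SPL1 - 20 * log10(r2 / r1)
Compute ratio: r2 / r1 = 21.3 / 10.0 = 2.13
Compute log10: log10(2.13) = 0.32838
Compute drop: 20 * 0.32838 = 6.5676
SPL2 = 71.9 - 6.5676 = 65.33

65.33 dB


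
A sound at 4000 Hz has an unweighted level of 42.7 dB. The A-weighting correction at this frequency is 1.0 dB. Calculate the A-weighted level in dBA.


Given values:
  SPL = 42.7 dB
  A-weighting at 4000 Hz = 1.0 dB
Formula: L_A = SPL + A_weight
L_A = 42.7 + (1.0)
L_A = 43.7

43.7 dBA


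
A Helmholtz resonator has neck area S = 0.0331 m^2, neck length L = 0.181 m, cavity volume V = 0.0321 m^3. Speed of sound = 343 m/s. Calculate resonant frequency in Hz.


Given values:
  S = 0.0331 m^2, L = 0.181 m, V = 0.0321 m^3, c = 343 m/s
Formula: f = (c / (2*pi)) * sqrt(S / (V * L))
Compute V * L = 0.0321 * 0.181 = 0.0058101
Compute S / (V * L) = 0.0331 / 0.0058101 = 5.697
Compute sqrt(5.697) = 2.386839
Compute c / (2*pi) = 343 / 6.283185 = 54.590148
f = 54.590148 * 2.386839 = 130.3

130.3 Hz


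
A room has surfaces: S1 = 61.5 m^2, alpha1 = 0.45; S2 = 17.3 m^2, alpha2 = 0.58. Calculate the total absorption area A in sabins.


Given surfaces:
  Surface 1: 61.5 * 0.45 = 27.675
  Surface 2: 17.3 * 0.58 = 10.034
Formula: A = sum(Si * alpha_i)
A = 27.675 + 10.034
A = 37.71

37.71 sabins


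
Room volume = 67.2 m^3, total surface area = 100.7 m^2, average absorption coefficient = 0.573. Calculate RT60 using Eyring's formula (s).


Given values:
  V = 67.2 m^3, S = 100.7 m^2, alpha = 0.573
Formula: RT60 = 0.161 * V / (-S * ln(1 - alpha))
Compute ln(1 - 0.573) = ln(0.427) = -0.850971
Denominator: -100.7 * -0.850971 = 85.6928
Numerator: 0.161 * 67.2 = 10.8192
RT60 = 10.8192 / 85.6928 = 0.126

0.126 s


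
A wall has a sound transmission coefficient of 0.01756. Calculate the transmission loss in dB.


Given values:
  tau = 0.01756
Formula: TL = 10 * log10(1 / tau)
Compute 1 / tau = 1 / 0.01756 = 56.9476
Compute log10(56.9476) = 1.755475
TL = 10 * 1.755475 = 17.55

17.55 dB


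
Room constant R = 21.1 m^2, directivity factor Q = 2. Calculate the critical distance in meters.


Given values:
  R = 21.1 m^2, Q = 2
Formula: d_c = 0.141 * sqrt(Q * R)
Compute Q * R = 2 * 21.1 = 42.2
Compute sqrt(42.2) = 6.4962
d_c = 0.141 * 6.4962 = 0.916

0.916 m


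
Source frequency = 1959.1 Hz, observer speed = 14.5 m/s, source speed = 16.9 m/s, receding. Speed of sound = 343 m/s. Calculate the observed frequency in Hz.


Given values:
  f_s = 1959.1 Hz, v_o = 14.5 m/s, v_s = 16.9 m/s
  Direction: receding
Formula: f_o = f_s * (c - v_o) / (c + v_s)
Numerator: c - v_o = 343 - 14.5 = 328.5
Denominator: c + v_s = 343 + 16.9 = 359.9
f_o = 1959.1 * 328.5 / 359.9 = 1788.18

1788.18 Hz


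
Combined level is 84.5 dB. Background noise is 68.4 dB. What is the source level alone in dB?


Given values:
  L_total = 84.5 dB, L_bg = 68.4 dB
Formula: L_source = 10 * log10(10^(L_total/10) - 10^(L_bg/10))
Convert to linear:
  10^(84.5/10) = 281838293.1264
  10^(68.4/10) = 6918309.7092
Difference: 281838293.1264 - 6918309.7092 = 274919983.4172
L_source = 10 * log10(274919983.4172) = 84.39

84.39 dB


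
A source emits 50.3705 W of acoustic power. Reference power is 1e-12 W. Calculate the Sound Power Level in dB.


Given values:
  W = 50.3705 W
  W_ref = 1e-12 W
Formula: SWL = 10 * log10(W / W_ref)
Compute ratio: W / W_ref = 50370500000000
Compute log10: log10(50370500000000) = 13.702176
Multiply: SWL = 10 * 13.702176 = 137.02

137.02 dB


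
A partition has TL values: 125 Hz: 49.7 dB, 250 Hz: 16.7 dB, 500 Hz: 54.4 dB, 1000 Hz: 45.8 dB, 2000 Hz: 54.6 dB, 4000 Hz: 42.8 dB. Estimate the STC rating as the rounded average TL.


Given TL values at each frequency:
  125 Hz: 49.7 dB
  250 Hz: 16.7 dB
  500 Hz: 54.4 dB
  1000 Hz: 45.8 dB
  2000 Hz: 54.6 dB
  4000 Hz: 42.8 dB
Formula: STC ~ round(average of TL values)
Sum = 49.7 + 16.7 + 54.4 + 45.8 + 54.6 + 42.8 = 264.0
Average = 264.0 / 6 = 44.0
Rounded: 44

44


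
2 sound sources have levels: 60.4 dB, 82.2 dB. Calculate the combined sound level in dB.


Formula: L_total = 10 * log10( sum(10^(Li/10)) )
  Source 1: 10^(60.4/10) = 1096478.1961
  Source 2: 10^(82.2/10) = 165958690.7438
Sum of linear values = 167055168.9399
L_total = 10 * log10(167055168.9399) = 82.23

82.23 dB


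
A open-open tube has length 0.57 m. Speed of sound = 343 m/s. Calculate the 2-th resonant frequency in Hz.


Given values:
  Tube type: open-open, L = 0.57 m, c = 343 m/s, n = 2
Formula: f_n = n * c / (2 * L)
Compute 2 * L = 2 * 0.57 = 1.14
f = 2 * 343 / 1.14
f = 601.75

601.75 Hz


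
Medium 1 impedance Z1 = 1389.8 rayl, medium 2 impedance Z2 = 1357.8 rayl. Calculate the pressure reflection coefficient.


Given values:
  Z1 = 1389.8 rayl, Z2 = 1357.8 rayl
Formula: R = (Z2 - Z1) / (Z2 + Z1)
Numerator: Z2 - Z1 = 1357.8 - 1389.8 = -32.0
Denominator: Z2 + Z1 = 1357.8 + 1389.8 = 2747.6
R = -32.0 / 2747.6 = -0.0116

-0.0116


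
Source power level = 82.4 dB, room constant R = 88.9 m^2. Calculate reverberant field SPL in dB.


Given values:
  Lw = 82.4 dB, R = 88.9 m^2
Formula: SPL = Lw + 10 * log10(4 / R)
Compute 4 / R = 4 / 88.9 = 0.044994
Compute 10 * log10(0.044994) = -13.4685
SPL = 82.4 + (-13.4685) = 68.93

68.93 dB


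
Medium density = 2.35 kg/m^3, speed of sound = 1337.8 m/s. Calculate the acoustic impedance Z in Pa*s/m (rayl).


Given values:
  rho = 2.35 kg/m^3
  c = 1337.8 m/s
Formula: Z = rho * c
Z = 2.35 * 1337.8
Z = 3143.83

3143.83 rayl


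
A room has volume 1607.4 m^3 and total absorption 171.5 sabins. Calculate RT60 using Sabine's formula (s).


Given values:
  V = 1607.4 m^3
  A = 171.5 sabins
Formula: RT60 = 0.161 * V / A
Numerator: 0.161 * 1607.4 = 258.7914
RT60 = 258.7914 / 171.5 = 1.509

1.509 s


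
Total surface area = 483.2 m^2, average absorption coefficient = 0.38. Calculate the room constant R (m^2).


Given values:
  S = 483.2 m^2, alpha = 0.38
Formula: R = S * alpha / (1 - alpha)
Numerator: 483.2 * 0.38 = 183.616
Denominator: 1 - 0.38 = 0.62
R = 183.616 / 0.62 = 296.15

296.15 m^2


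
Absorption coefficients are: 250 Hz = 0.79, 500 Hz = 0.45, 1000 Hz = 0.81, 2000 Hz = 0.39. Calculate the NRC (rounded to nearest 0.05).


Given values:
  a_250 = 0.79, a_500 = 0.45
  a_1000 = 0.81, a_2000 = 0.39
Formula: NRC = (a250 + a500 + a1000 + a2000) / 4
Sum = 0.79 + 0.45 + 0.81 + 0.39 = 2.44
NRC = 2.44 / 4 = 0.61
Rounded to nearest 0.05: 0.6

0.6


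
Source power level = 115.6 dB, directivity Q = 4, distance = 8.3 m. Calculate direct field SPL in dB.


Given values:
  Lw = 115.6 dB, Q = 4, r = 8.3 m
Formula: SPL = Lw + 10 * log10(Q / (4 * pi * r^2))
Compute 4 * pi * r^2 = 4 * pi * 8.3^2 = 865.6973
Compute Q / denom = 4 / 865.6973 = 0.00462055
Compute 10 * log10(0.00462055) = -23.3531
SPL = 115.6 + (-23.3531) = 92.25

92.25 dB


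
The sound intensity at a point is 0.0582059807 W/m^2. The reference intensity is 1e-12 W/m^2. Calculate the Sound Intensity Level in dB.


Given values:
  I = 0.0582059807 W/m^2
  I_ref = 1e-12 W/m^2
Formula: SIL = 10 * log10(I / I_ref)
Compute ratio: I / I_ref = 58205980700
Compute log10: log10(58205980700) = 10.764968
Multiply: SIL = 10 * 10.764968 = 107.65

107.65 dB


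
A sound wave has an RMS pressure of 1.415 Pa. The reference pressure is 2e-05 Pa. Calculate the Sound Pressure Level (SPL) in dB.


Given values:
  p = 1.415 Pa
  p_ref = 2e-05 Pa
Formula: SPL = 20 * log10(p / p_ref)
Compute ratio: p / p_ref = 1.415 / 2e-05 = 70750
Compute log10: log10(70750) = 4.849726
Multiply: SPL = 20 * 4.849726 = 96.99

96.99 dB


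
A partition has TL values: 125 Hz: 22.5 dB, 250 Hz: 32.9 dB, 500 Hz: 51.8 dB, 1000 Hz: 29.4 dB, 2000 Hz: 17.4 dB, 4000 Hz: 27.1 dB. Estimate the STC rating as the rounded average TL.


Given TL values at each frequency:
  125 Hz: 22.5 dB
  250 Hz: 32.9 dB
  500 Hz: 51.8 dB
  1000 Hz: 29.4 dB
  2000 Hz: 17.4 dB
  4000 Hz: 27.1 dB
Formula: STC ~ round(average of TL values)
Sum = 22.5 + 32.9 + 51.8 + 29.4 + 17.4 + 27.1 = 181.1
Average = 181.1 / 6 = 30.18
Rounded: 30

30


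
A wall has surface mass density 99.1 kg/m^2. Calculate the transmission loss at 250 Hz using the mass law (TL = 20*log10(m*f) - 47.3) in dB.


Given values:
  m = 99.1 kg/m^2, f = 250 Hz
Formula: TL = 20 * log10(m * f) - 47.3
Compute m * f = 99.1 * 250 = 24775.0
Compute log10(24775.0) = 4.394014
Compute 20 * 4.394014 = 87.8803
TL = 87.8803 - 47.3 = 40.58

40.58 dB


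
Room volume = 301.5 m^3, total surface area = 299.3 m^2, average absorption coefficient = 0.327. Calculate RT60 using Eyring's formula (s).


Given values:
  V = 301.5 m^3, S = 299.3 m^2, alpha = 0.327
Formula: RT60 = 0.161 * V / (-S * ln(1 - alpha))
Compute ln(1 - 0.327) = ln(0.673) = -0.39601
Denominator: -299.3 * -0.39601 = 118.5258
Numerator: 0.161 * 301.5 = 48.5415
RT60 = 48.5415 / 118.5258 = 0.41

0.41 s


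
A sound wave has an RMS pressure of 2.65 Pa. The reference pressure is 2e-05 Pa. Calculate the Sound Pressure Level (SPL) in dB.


Given values:
  p = 2.65 Pa
  p_ref = 2e-05 Pa
Formula: SPL = 20 * log10(p / p_ref)
Compute ratio: p / p_ref = 2.65 / 2e-05 = 132500
Compute log10: log10(132500) = 5.122216
Multiply: SPL = 20 * 5.122216 = 102.44

102.44 dB


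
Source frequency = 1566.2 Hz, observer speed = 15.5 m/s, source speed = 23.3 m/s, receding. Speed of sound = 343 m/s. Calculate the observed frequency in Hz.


Given values:
  f_s = 1566.2 Hz, v_o = 15.5 m/s, v_s = 23.3 m/s
  Direction: receding
Formula: f_o = f_s * (c - v_o) / (c + v_s)
Numerator: c - v_o = 343 - 15.5 = 327.5
Denominator: c + v_s = 343 + 23.3 = 366.3
f_o = 1566.2 * 327.5 / 366.3 = 1400.3

1400.3 Hz


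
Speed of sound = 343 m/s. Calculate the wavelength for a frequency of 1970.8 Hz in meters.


Given values:
  c = 343 m/s, f = 1970.8 Hz
Formula: lambda = c / f
lambda = 343 / 1970.8
lambda = 0.174

0.174 m


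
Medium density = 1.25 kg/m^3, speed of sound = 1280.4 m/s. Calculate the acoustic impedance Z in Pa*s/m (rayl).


Given values:
  rho = 1.25 kg/m^3
  c = 1280.4 m/s
Formula: Z = rho * c
Z = 1.25 * 1280.4
Z = 1600.5

1600.5 rayl


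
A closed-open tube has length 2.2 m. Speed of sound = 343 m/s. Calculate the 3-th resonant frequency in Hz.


Given values:
  Tube type: closed-open, L = 2.2 m, c = 343 m/s, n = 3
Formula: f_n = (2n - 1) * c / (4 * L)
Compute 2n - 1 = 2*3 - 1 = 5
Compute 4 * L = 4 * 2.2 = 8.8
f = 5 * 343 / 8.8
f = 194.89

194.89 Hz


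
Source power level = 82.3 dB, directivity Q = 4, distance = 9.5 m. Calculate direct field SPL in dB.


Given values:
  Lw = 82.3 dB, Q = 4, r = 9.5 m
Formula: SPL = Lw + 10 * log10(Q / (4 * pi * r^2))
Compute 4 * pi * r^2 = 4 * pi * 9.5^2 = 1134.1149
Compute Q / denom = 4 / 1134.1149 = 0.00352698
Compute 10 * log10(0.00352698) = -24.526
SPL = 82.3 + (-24.526) = 57.77

57.77 dB


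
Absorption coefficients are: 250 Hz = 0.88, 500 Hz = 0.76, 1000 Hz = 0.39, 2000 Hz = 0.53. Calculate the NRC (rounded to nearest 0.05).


Given values:
  a_250 = 0.88, a_500 = 0.76
  a_1000 = 0.39, a_2000 = 0.53
Formula: NRC = (a250 + a500 + a1000 + a2000) / 4
Sum = 0.88 + 0.76 + 0.39 + 0.53 = 2.56
NRC = 2.56 / 4 = 0.64
Rounded to nearest 0.05: 0.65

0.65


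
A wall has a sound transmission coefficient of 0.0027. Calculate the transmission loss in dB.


Given values:
  tau = 0.0027
Formula: TL = 10 * log10(1 / tau)
Compute 1 / tau = 1 / 0.0027 = 370.3704
Compute log10(370.3704) = 2.568636
TL = 10 * 2.568636 = 25.69

25.69 dB


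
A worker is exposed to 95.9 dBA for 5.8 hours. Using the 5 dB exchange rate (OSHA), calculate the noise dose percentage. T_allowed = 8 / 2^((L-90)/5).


Given values:
  L = 95.9 dBA, T = 5.8 hours
Formula: T_allowed = 8 / 2^((L - 90) / 5)
Compute exponent: (95.9 - 90) / 5 = 1.18
Compute 2^(1.18) = 2.265768
T_allowed = 8 / 2.265768 = 3.530812 hours
Dose = (T / T_allowed) * 100
Dose = (5.8 / 3.530812) * 100 = 164.27

164.27 %


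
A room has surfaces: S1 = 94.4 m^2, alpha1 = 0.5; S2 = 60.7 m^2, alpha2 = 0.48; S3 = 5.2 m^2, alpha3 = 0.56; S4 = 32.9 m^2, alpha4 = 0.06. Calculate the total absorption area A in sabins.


Given surfaces:
  Surface 1: 94.4 * 0.5 = 47.2
  Surface 2: 60.7 * 0.48 = 29.136
  Surface 3: 5.2 * 0.56 = 2.912
  Surface 4: 32.9 * 0.06 = 1.974
Formula: A = sum(Si * alpha_i)
A = 47.2 + 29.136 + 2.912 + 1.974
A = 81.22

81.22 sabins


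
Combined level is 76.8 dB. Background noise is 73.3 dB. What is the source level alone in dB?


Given values:
  L_total = 76.8 dB, L_bg = 73.3 dB
Formula: L_source = 10 * log10(10^(L_total/10) - 10^(L_bg/10))
Convert to linear:
  10^(76.8/10) = 47863009.2323
  10^(73.3/10) = 21379620.895
Difference: 47863009.2323 - 21379620.895 = 26483388.3373
L_source = 10 * log10(26483388.3373) = 74.23

74.23 dB


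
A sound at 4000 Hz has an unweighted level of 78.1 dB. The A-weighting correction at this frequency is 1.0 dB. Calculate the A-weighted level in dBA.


Given values:
  SPL = 78.1 dB
  A-weighting at 4000 Hz = 1.0 dB
Formula: L_A = SPL + A_weight
L_A = 78.1 + (1.0)
L_A = 79.1

79.1 dBA


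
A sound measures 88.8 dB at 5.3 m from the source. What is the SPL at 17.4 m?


Given values:
  SPL1 = 88.8 dB, r1 = 5.3 m, r2 = 17.4 m
Formula: SPL2 = SPL1 - 20 * log10(r2 / r1)
Compute ratio: r2 / r1 = 17.4 / 5.3 = 3.283
Compute log10: log10(3.283) = 0.516271
Compute drop: 20 * 0.516271 = 10.3254
SPL2 = 88.8 - 10.3254 = 78.47

78.47 dB


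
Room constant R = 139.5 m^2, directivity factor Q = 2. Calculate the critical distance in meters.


Given values:
  R = 139.5 m^2, Q = 2
Formula: d_c = 0.141 * sqrt(Q * R)
Compute Q * R = 2 * 139.5 = 279.0
Compute sqrt(279.0) = 16.7033
d_c = 0.141 * 16.7033 = 2.355

2.355 m


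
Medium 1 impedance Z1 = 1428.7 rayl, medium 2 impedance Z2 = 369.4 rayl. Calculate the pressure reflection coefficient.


Given values:
  Z1 = 1428.7 rayl, Z2 = 369.4 rayl
Formula: R = (Z2 - Z1) / (Z2 + Z1)
Numerator: Z2 - Z1 = 369.4 - 1428.7 = -1059.3
Denominator: Z2 + Z1 = 369.4 + 1428.7 = 1798.1
R = -1059.3 / 1798.1 = -0.5891

-0.5891


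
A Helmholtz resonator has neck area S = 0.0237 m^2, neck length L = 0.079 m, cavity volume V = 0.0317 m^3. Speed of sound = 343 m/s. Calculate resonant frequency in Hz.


Given values:
  S = 0.0237 m^2, L = 0.079 m, V = 0.0317 m^3, c = 343 m/s
Formula: f = (c / (2*pi)) * sqrt(S / (V * L))
Compute V * L = 0.0317 * 0.079 = 0.0025043
Compute S / (V * L) = 0.0237 / 0.0025043 = 9.4637
Compute sqrt(9.4637) = 3.076313
Compute c / (2*pi) = 343 / 6.283185 = 54.590148
f = 54.590148 * 3.076313 = 167.94

167.94 Hz


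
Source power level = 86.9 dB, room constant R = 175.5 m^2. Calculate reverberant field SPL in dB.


Given values:
  Lw = 86.9 dB, R = 175.5 m^2
Formula: SPL = Lw + 10 * log10(4 / R)
Compute 4 / R = 4 / 175.5 = 0.022792
Compute 10 * log10(0.022792) = -16.4222
SPL = 86.9 + (-16.4222) = 70.48

70.48 dB


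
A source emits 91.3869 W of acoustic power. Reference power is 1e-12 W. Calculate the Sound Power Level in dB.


Given values:
  W = 91.3869 W
  W_ref = 1e-12 W
Formula: SWL = 10 * log10(W / W_ref)
Compute ratio: W / W_ref = 91386900000000
Compute log10: log10(91386900000000) = 13.960884
Multiply: SWL = 10 * 13.960884 = 139.61

139.61 dB


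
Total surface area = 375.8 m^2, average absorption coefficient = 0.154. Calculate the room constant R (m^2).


Given values:
  S = 375.8 m^2, alpha = 0.154
Formula: R = S * alpha / (1 - alpha)
Numerator: 375.8 * 0.154 = 57.8732
Denominator: 1 - 0.154 = 0.846
R = 57.8732 / 0.846 = 68.41

68.41 m^2


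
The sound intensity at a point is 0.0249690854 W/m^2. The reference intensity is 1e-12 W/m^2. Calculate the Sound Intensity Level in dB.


Given values:
  I = 0.0249690854 W/m^2
  I_ref = 1e-12 W/m^2
Formula: SIL = 10 * log10(I / I_ref)
Compute ratio: I / I_ref = 24969085400
Compute log10: log10(24969085400) = 10.397403
Multiply: SIL = 10 * 10.397403 = 103.97

103.97 dB


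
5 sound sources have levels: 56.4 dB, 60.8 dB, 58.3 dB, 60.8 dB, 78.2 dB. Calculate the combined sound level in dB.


Formula: L_total = 10 * log10( sum(10^(Li/10)) )
  Source 1: 10^(56.4/10) = 436515.8322
  Source 2: 10^(60.8/10) = 1202264.4346
  Source 3: 10^(58.3/10) = 676082.9754
  Source 4: 10^(60.8/10) = 1202264.4346
  Source 5: 10^(78.2/10) = 66069344.8008
Sum of linear values = 69586472.4776
L_total = 10 * log10(69586472.4776) = 78.43

78.43 dB


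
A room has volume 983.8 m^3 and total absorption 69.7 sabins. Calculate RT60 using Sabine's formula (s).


Given values:
  V = 983.8 m^3
  A = 69.7 sabins
Formula: RT60 = 0.161 * V / A
Numerator: 0.161 * 983.8 = 158.3918
RT60 = 158.3918 / 69.7 = 2.272

2.272 s


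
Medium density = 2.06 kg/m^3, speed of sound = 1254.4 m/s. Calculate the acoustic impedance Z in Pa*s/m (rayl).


Given values:
  rho = 2.06 kg/m^3
  c = 1254.4 m/s
Formula: Z = rho * c
Z = 2.06 * 1254.4
Z = 2584.06

2584.06 rayl


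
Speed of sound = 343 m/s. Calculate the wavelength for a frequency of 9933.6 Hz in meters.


Given values:
  c = 343 m/s, f = 9933.6 Hz
Formula: lambda = c / f
lambda = 343 / 9933.6
lambda = 0.0345

0.0345 m
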